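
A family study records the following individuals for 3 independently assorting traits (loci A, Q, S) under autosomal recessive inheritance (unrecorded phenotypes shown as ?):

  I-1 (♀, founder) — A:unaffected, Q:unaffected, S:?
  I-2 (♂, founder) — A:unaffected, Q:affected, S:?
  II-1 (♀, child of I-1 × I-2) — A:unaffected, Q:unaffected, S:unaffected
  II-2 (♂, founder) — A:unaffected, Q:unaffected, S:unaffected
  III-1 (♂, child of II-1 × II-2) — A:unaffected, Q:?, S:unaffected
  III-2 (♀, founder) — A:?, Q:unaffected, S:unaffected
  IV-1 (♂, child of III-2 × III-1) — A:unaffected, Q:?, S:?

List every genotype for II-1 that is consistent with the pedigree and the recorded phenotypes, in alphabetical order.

II-1 ∈ {AA Qq SS, AA Qq Ss, Aa Qq SS, Aa Qq Ss}

A/I-1 un ·: AA|Aa
A/I-2 un ·: AA|Aa
A/II-1 un I-1×I-2: AA|Aa
A/II-2 un ·: AA|Aa
A/III-1 un II-1×II-2: AA|Aa
A/III-2 ? ·: AA|Aa|aa
A/IV-1 un III-2×III-1: AA|Aa
⇒ A over [I-1,I-2,II-1,II-2,III-1,III-2,IV-1]: 106 consistent
Q/I-1 un ·: QQ|Qq
Q/I-2 aff ·: qq
Q/II-1 un I-1×I-2: Qq
Q/II-2 un ·: QQ|Qq
Q/III-1 ? II-1×II-2: QQ|Qq|qq
Q/III-2 un ·: QQ|Qq
Q/IV-1 ? III-2×III-1: QQ|Qq|qq
⇒ Q over [I-1,I-2,II-1,II-2,III-1,III-2,IV-1]: 38 consistent
S/I-1 ? ·: SS|Ss|ss
S/I-2 ? ·: SS|Ss|ss
S/II-1 un I-1×I-2: SS|Ss
S/II-2 un ·: SS|Ss
S/III-1 un II-1×II-2: SS|Ss
S/III-2 un ·: SS|Ss
S/IV-1 ? III-2×III-1: SS|Ss|ss
⇒ S over [I-1,I-2,II-1,II-2,III-1,III-2,IV-1]: 156 consistent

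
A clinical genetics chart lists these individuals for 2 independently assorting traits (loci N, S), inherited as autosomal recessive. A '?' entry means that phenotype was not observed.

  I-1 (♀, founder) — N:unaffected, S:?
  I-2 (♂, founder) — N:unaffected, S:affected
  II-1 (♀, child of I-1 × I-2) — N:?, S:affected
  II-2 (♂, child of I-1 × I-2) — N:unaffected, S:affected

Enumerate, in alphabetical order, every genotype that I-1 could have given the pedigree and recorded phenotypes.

N/I-1 un ·: NN|Nn
N/I-2 un ·: NN|Nn
N/II-1 ? I-1×I-2: NN|Nn|nn
N/II-2 un I-1×I-2: NN|Nn
⇒ N over [I-1,I-2,II-1,II-2]: 15 consistent
S/I-1 ? ·: Ss|ss
S/I-2 aff ·: ss
S/II-1 aff I-1×I-2: ss
S/II-2 aff I-1×I-2: ss
⇒ S over [I-1,I-2,II-1,II-2]: 2 consistent

I-1 ∈ {NN Ss, NN ss, Nn Ss, Nn ss}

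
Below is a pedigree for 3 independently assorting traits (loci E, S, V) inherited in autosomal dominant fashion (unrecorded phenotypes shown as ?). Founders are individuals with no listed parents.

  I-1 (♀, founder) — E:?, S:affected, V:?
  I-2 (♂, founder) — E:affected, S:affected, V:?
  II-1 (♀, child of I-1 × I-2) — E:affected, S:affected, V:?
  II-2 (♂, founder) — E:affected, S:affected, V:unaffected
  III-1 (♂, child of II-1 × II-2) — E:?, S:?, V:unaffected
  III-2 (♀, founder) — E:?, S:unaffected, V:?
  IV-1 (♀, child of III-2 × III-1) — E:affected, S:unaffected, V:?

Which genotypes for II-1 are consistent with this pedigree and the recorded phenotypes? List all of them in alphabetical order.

II-1 ∈ {EE SS Vv, EE SS vv, EE Ss Vv, EE Ss vv, Ee SS Vv, Ee SS vv, Ee Ss Vv, Ee Ss vv}

E/I-1 ? ·: ee|Ee|EE
E/I-2 aff ·: Ee|EE
E/II-1 aff I-1×I-2: Ee|EE
E/II-2 aff ·: Ee|EE
E/III-1 ? II-1×II-2: ee|Ee|EE
E/III-2 ? ·: ee|Ee|EE
E/IV-1 aff III-2×III-1: Ee|EE
⇒ E over [I-1,I-2,II-1,II-2,III-1,III-2,IV-1]: 152 consistent
S/I-1 aff ·: Ss|SS
S/I-2 aff ·: Ss|SS
S/II-1 aff I-1×I-2: Ss|SS
S/II-2 aff ·: Ss|SS
S/III-1 ? II-1×II-2: ss|Ss
S/III-2 un ·: ss
S/IV-1 un III-2×III-1: ss
⇒ S over [I-1,I-2,II-1,II-2,III-1,III-2,IV-1]: 13 consistent
V/I-1 ? ·: vv|Vv|VV
V/I-2 ? ·: vv|Vv|VV
V/II-1 ? I-1×I-2: vv|Vv
V/II-2 un ·: vv
V/III-1 un II-1×II-2: vv
V/III-2 ? ·: vv|Vv|VV
V/IV-1 ? III-2×III-1: vv|Vv
⇒ V over [I-1,I-2,II-1,II-2,III-1,III-2,IV-1]: 44 consistent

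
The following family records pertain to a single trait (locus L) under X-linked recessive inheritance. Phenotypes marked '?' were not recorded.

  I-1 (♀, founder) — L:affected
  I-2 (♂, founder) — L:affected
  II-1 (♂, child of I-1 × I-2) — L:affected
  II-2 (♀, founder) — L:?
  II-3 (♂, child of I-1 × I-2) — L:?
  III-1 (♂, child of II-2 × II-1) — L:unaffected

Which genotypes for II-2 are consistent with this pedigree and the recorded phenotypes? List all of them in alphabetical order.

II-2 ∈ {X^LX^L, X^LX^l}

L/I-1 aff ·: X^lX^l
L/I-2 aff ·: X^lY
L/II-1 aff I-1×I-2: X^lY
L/II-2 ? ·: X^LX^L|X^LX^l
L/II-3 ? I-1×I-2: X^lY
L/III-1 un II-2×II-1: X^LY
⇒ L over [I-1,I-2,II-1,II-2,II-3,III-1]: 2 consistent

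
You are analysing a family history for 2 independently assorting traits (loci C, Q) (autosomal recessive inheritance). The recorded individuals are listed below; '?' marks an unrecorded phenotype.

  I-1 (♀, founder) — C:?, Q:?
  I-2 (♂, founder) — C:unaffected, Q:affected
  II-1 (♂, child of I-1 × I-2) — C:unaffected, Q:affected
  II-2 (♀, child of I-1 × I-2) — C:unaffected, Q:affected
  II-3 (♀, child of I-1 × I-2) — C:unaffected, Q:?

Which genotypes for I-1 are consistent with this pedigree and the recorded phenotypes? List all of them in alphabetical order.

I-1 ∈ {CC Qq, CC qq, Cc Qq, Cc qq, cc Qq, cc qq}

C/I-1 ? ·: CC|Cc|cc
C/I-2 un ·: CC|Cc
C/II-1 un I-1×I-2: CC|Cc
C/II-2 un I-1×I-2: CC|Cc
C/II-3 un I-1×I-2: CC|Cc
⇒ C over [I-1,I-2,II-1,II-2,II-3]: 27 consistent
Q/I-1 ? ·: Qq|qq
Q/I-2 aff ·: qq
Q/II-1 aff I-1×I-2: qq
Q/II-2 aff I-1×I-2: qq
Q/II-3 ? I-1×I-2: Qq|qq
⇒ Q over [I-1,I-2,II-1,II-2,II-3]: 3 consistent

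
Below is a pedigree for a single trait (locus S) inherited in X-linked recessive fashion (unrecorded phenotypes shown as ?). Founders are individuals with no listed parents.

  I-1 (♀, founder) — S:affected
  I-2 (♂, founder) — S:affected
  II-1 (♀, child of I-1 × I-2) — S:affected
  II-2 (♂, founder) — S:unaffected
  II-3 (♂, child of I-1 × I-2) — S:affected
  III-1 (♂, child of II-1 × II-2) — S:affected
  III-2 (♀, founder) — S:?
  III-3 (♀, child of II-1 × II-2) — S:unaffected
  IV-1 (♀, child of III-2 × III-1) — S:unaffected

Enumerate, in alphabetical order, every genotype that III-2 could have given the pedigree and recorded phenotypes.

S/I-1 aff ·: X^sX^s
S/I-2 aff ·: X^sY
S/II-1 aff I-1×I-2: X^sX^s
S/II-2 un ·: X^SY
S/II-3 aff I-1×I-2: X^sY
S/III-1 aff II-1×II-2: X^sY
S/III-2 ? ·: X^SX^S|X^SX^s
S/III-3 un II-1×II-2: X^SX^s
S/IV-1 un III-2×III-1: X^SX^s
⇒ S over [I-1,I-2,II-1,II-2,II-3,III-1,III-2,III-3,IV-1]: 2 consistent

III-2 ∈ {X^SX^S, X^SX^s}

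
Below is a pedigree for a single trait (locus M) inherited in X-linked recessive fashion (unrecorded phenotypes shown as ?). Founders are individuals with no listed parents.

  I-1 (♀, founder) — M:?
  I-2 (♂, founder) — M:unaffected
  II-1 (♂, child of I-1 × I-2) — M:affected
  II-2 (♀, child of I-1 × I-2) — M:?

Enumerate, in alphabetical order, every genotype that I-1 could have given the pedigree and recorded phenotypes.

M/I-1 ? ·: X^MX^m|X^mX^m
M/I-2 un ·: X^MY
M/II-1 aff I-1×I-2: X^mY
M/II-2 ? I-1×I-2: X^MX^M|X^MX^m
⇒ M over [I-1,I-2,II-1,II-2]: 3 consistent

I-1 ∈ {X^MX^m, X^mX^m}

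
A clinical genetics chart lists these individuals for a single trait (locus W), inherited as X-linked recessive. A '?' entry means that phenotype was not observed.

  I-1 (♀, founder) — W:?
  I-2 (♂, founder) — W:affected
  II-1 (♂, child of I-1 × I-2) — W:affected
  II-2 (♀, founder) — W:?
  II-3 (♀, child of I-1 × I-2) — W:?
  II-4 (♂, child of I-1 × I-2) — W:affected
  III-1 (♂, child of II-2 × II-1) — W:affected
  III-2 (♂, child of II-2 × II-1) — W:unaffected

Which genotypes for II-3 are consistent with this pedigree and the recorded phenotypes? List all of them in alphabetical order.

II-3 ∈ {X^WX^w, X^wX^w}

W/I-1 ? ·: X^WX^w|X^wX^w
W/I-2 aff ·: X^wY
W/II-1 aff I-1×I-2: X^wY
W/II-2 ? ·: X^WX^w
W/II-3 ? I-1×I-2: X^WX^w|X^wX^w
W/II-4 aff I-1×I-2: X^wY
W/III-1 aff II-2×II-1: X^wY
W/III-2 un II-2×II-1: X^WY
⇒ W over [I-1,I-2,II-1,II-2,II-3,II-4,III-1,III-2]: 3 consistent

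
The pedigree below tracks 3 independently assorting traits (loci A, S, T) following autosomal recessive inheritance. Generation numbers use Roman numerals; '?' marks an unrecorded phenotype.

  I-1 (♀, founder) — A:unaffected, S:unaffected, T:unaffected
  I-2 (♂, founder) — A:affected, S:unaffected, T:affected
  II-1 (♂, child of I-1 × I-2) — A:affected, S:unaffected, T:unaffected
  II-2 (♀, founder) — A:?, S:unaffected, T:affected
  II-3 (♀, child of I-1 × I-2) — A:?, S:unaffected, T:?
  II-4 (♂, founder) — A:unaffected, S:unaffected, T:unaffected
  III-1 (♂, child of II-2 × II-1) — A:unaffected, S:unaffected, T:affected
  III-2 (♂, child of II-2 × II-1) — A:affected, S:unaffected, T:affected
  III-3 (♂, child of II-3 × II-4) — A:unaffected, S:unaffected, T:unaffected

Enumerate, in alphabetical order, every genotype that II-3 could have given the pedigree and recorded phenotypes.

A/I-1 un ·: Aa
A/I-2 aff ·: aa
A/II-1 aff I-1×I-2: aa
A/II-2 ? ·: Aa
A/II-3 ? I-1×I-2: Aa|aa
A/II-4 un ·: AA|Aa
A/III-1 un II-2×II-1: Aa
A/III-2 aff II-2×II-1: aa
A/III-3 un II-3×II-4: AA|Aa
⇒ A over [I-1,I-2,II-1,II-2,II-3,II-4,III-1,III-2,III-3]: 6 consistent
S/I-1 un ·: SS|Ss
S/I-2 un ·: SS|Ss
S/II-1 un I-1×I-2: SS|Ss
S/II-2 un ·: SS|Ss
S/II-3 un I-1×I-2: SS|Ss
S/II-4 un ·: SS|Ss
S/III-1 un II-2×II-1: SS|Ss
S/III-2 un II-2×II-1: SS|Ss
S/III-3 un II-3×II-4: SS|Ss
⇒ S over [I-1,I-2,II-1,II-2,II-3,II-4,III-1,III-2,III-3]: 288 consistent
T/I-1 un ·: TT|Tt
T/I-2 aff ·: tt
T/II-1 un I-1×I-2: Tt
T/II-2 aff ·: tt
T/II-3 ? I-1×I-2: Tt|tt
T/II-4 un ·: TT|Tt
T/III-1 aff II-2×II-1: tt
T/III-2 aff II-2×II-1: tt
T/III-3 un II-3×II-4: TT|Tt
⇒ T over [I-1,I-2,II-1,II-2,II-3,II-4,III-1,III-2,III-3]: 10 consistent

II-3 ∈ {Aa SS Tt, Aa SS tt, Aa Ss Tt, Aa Ss tt, aa SS Tt, aa SS tt, aa Ss Tt, aa Ss tt}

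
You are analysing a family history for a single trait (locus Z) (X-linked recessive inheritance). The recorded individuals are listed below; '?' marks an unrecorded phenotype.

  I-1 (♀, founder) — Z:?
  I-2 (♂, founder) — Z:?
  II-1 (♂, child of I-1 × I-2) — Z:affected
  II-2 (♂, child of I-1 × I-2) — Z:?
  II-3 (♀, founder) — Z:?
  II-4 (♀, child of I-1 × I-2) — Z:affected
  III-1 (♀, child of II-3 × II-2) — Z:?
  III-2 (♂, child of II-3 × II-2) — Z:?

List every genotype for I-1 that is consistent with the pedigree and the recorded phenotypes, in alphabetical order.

I-1 ∈ {X^ZX^z, X^zX^z}

Z/I-1 ? ·: X^ZX^z|X^zX^z
Z/I-2 ? ·: X^zY
Z/II-1 aff I-1×I-2: X^zY
Z/II-2 ? I-1×I-2: X^ZY|X^zY
Z/II-3 ? ·: X^ZX^Z|X^ZX^z|X^zX^z
Z/II-4 aff I-1×I-2: X^zX^z
Z/III-1 ? II-3×II-2: X^ZX^Z|X^ZX^z|X^zX^z
Z/III-2 ? II-3×II-2: X^ZY|X^zY
⇒ Z over [I-1,I-2,II-1,II-2,II-3,II-4,III-1,III-2]: 18 consistent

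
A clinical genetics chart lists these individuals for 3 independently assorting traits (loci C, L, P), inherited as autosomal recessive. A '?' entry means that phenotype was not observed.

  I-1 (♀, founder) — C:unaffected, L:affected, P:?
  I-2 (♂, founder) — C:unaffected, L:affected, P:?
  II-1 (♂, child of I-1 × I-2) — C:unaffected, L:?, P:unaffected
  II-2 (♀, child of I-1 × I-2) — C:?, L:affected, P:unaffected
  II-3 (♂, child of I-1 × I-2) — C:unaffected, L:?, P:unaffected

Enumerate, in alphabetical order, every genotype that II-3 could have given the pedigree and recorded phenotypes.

C/I-1 un ·: CC|Cc
C/I-2 un ·: CC|Cc
C/II-1 un I-1×I-2: CC|Cc
C/II-2 ? I-1×I-2: CC|Cc|cc
C/II-3 un I-1×I-2: CC|Cc
⇒ C over [I-1,I-2,II-1,II-2,II-3]: 29 consistent
L/I-1 aff ·: ll
L/I-2 aff ·: ll
L/II-1 ? I-1×I-2: ll
L/II-2 aff I-1×I-2: ll
L/II-3 ? I-1×I-2: ll
⇒ L over [I-1,I-2,II-1,II-2,II-3]: 1 consistent
P/I-1 ? ·: PP|Pp|pp
P/I-2 ? ·: PP|Pp|pp
P/II-1 un I-1×I-2: PP|Pp
P/II-2 un I-1×I-2: PP|Pp
P/II-3 un I-1×I-2: PP|Pp
⇒ P over [I-1,I-2,II-1,II-2,II-3]: 29 consistent

II-3 ∈ {CC ll PP, CC ll Pp, Cc ll PP, Cc ll Pp}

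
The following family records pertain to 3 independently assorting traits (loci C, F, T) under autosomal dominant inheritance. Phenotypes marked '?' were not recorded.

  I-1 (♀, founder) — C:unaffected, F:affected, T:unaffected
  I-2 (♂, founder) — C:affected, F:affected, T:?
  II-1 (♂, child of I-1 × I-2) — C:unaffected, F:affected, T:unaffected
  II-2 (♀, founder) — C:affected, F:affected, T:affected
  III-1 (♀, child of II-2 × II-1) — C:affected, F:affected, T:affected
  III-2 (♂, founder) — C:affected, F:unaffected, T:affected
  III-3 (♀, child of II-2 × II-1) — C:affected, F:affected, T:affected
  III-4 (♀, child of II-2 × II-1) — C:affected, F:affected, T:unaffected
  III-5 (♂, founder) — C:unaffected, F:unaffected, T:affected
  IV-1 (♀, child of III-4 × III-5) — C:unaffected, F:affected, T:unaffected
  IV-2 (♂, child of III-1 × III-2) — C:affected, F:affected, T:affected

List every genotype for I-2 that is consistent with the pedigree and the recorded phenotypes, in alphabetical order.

I-2 ∈ {Cc FF Tt, Cc FF tt, Cc Ff Tt, Cc Ff tt}

C/I-1 un ·: cc
C/I-2 aff ·: Cc
C/II-1 un I-1×I-2: cc
C/II-2 aff ·: Cc|CC
C/III-1 aff II-2×II-1: Cc
C/III-2 aff ·: Cc|CC
C/III-3 aff II-2×II-1: Cc
C/III-4 aff II-2×II-1: Cc
C/III-5 un ·: cc
C/IV-1 un III-4×III-5: cc
C/IV-2 aff III-1×III-2: Cc|CC
⇒ C over [I-1,I-2,II-1,II-2,III-1,III-2,III-3,III-4,III-5,IV-1,IV-2]: 8 consistent
F/I-1 aff ·: Ff|FF
F/I-2 aff ·: Ff|FF
F/II-1 aff I-1×I-2: Ff|FF
F/II-2 aff ·: Ff|FF
F/III-1 aff II-2×II-1: Ff|FF
F/III-2 un ·: ff
F/III-3 aff II-2×II-1: Ff|FF
F/III-4 aff II-2×II-1: Ff|FF
F/III-5 un ·: ff
F/IV-1 aff III-4×III-5: Ff
F/IV-2 aff III-1×III-2: Ff
⇒ F over [I-1,I-2,II-1,II-2,III-1,III-2,III-3,III-4,III-5,IV-1,IV-2]: 84 consistent
T/I-1 un ·: tt
T/I-2 ? ·: tt|Tt
T/II-1 un I-1×I-2: tt
T/II-2 aff ·: Tt
T/III-1 aff II-2×II-1: Tt
T/III-2 aff ·: Tt|TT
T/III-3 aff II-2×II-1: Tt
T/III-4 un II-2×II-1: tt
T/III-5 aff ·: Tt
T/IV-1 un III-4×III-5: tt
T/IV-2 aff III-1×III-2: Tt|TT
⇒ T over [I-1,I-2,II-1,II-2,III-1,III-2,III-3,III-4,III-5,IV-1,IV-2]: 8 consistent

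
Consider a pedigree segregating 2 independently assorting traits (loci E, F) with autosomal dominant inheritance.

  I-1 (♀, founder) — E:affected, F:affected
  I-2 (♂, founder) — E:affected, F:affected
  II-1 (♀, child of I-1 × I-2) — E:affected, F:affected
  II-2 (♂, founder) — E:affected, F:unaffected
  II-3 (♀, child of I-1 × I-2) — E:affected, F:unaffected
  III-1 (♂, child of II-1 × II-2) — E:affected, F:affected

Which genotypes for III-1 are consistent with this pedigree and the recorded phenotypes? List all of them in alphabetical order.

E/I-1 aff ·: Ee|EE
E/I-2 aff ·: Ee|EE
E/II-1 aff I-1×I-2: Ee|EE
E/II-2 aff ·: Ee|EE
E/II-3 aff I-1×I-2: Ee|EE
E/III-1 aff II-1×II-2: Ee|EE
⇒ E over [I-1,I-2,II-1,II-2,II-3,III-1]: 45 consistent
F/I-1 aff ·: Ff
F/I-2 aff ·: Ff
F/II-1 aff I-1×I-2: Ff|FF
F/II-2 un ·: ff
F/II-3 un I-1×I-2: ff
F/III-1 aff II-1×II-2: Ff
⇒ F over [I-1,I-2,II-1,II-2,II-3,III-1]: 2 consistent

III-1 ∈ {EE Ff, Ee Ff}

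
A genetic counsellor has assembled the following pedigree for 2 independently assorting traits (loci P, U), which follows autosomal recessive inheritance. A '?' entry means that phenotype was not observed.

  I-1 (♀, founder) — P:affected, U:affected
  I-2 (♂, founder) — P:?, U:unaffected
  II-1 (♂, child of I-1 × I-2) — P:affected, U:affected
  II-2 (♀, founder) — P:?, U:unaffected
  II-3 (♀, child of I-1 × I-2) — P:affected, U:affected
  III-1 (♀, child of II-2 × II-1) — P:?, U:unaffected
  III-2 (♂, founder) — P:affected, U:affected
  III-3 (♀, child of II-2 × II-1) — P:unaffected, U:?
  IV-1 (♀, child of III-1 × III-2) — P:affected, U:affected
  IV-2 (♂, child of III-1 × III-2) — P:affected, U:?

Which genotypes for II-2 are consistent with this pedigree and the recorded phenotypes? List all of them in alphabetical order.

P/I-1 aff ·: pp
P/I-2 ? ·: Pp|pp
P/II-1 aff I-1×I-2: pp
P/II-2 ? ·: PP|Pp
P/II-3 aff I-1×I-2: pp
P/III-1 ? II-2×II-1: Pp|pp
P/III-2 aff ·: pp
P/III-3 un II-2×II-1: Pp
P/IV-1 aff III-1×III-2: pp
P/IV-2 aff III-1×III-2: pp
⇒ P over [I-1,I-2,II-1,II-2,II-3,III-1,III-2,III-3,IV-1,IV-2]: 6 consistent
U/I-1 aff ·: uu
U/I-2 un ·: Uu
U/II-1 aff I-1×I-2: uu
U/II-2 un ·: UU|Uu
U/II-3 aff I-1×I-2: uu
U/III-1 un II-2×II-1: Uu
U/III-2 aff ·: uu
U/III-3 ? II-2×II-1: Uu|uu
U/IV-1 aff III-1×III-2: uu
U/IV-2 ? III-1×III-2: Uu|uu
⇒ U over [I-1,I-2,II-1,II-2,II-3,III-1,III-2,III-3,IV-1,IV-2]: 6 consistent

II-2 ∈ {PP UU, PP Uu, Pp UU, Pp Uu}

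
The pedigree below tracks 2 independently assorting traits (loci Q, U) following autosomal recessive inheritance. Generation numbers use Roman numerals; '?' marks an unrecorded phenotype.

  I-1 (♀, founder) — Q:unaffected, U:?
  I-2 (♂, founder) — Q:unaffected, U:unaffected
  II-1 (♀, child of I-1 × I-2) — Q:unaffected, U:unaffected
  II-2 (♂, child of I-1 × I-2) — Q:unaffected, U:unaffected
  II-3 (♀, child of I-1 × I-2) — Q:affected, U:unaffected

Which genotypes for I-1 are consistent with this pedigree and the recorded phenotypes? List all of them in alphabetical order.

I-1 ∈ {Qq UU, Qq Uu, Qq uu}

Q/I-1 un ·: Qq
Q/I-2 un ·: Qq
Q/II-1 un I-1×I-2: QQ|Qq
Q/II-2 un I-1×I-2: QQ|Qq
Q/II-3 aff I-1×I-2: qq
⇒ Q over [I-1,I-2,II-1,II-2,II-3]: 4 consistent
U/I-1 ? ·: UU|Uu|uu
U/I-2 un ·: UU|Uu
U/II-1 un I-1×I-2: UU|Uu
U/II-2 un I-1×I-2: UU|Uu
U/II-3 un I-1×I-2: UU|Uu
⇒ U over [I-1,I-2,II-1,II-2,II-3]: 27 consistent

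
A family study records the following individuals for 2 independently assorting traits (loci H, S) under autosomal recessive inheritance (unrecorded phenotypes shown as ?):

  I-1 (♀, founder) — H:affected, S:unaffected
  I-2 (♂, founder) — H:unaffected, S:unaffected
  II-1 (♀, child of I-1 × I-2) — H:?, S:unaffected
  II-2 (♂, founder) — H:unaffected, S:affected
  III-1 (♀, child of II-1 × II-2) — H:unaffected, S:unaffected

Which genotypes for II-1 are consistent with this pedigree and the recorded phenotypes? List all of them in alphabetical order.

H/I-1 aff ·: hh
H/I-2 un ·: HH|Hh
H/II-1 ? I-1×I-2: Hh|hh
H/II-2 un ·: HH|Hh
H/III-1 un II-1×II-2: HH|Hh
⇒ H over [I-1,I-2,II-1,II-2,III-1]: 10 consistent
S/I-1 un ·: SS|Ss
S/I-2 un ·: SS|Ss
S/II-1 un I-1×I-2: SS|Ss
S/II-2 aff ·: ss
S/III-1 un II-1×II-2: Ss
⇒ S over [I-1,I-2,II-1,II-2,III-1]: 7 consistent

II-1 ∈ {Hh SS, Hh Ss, hh SS, hh Ss}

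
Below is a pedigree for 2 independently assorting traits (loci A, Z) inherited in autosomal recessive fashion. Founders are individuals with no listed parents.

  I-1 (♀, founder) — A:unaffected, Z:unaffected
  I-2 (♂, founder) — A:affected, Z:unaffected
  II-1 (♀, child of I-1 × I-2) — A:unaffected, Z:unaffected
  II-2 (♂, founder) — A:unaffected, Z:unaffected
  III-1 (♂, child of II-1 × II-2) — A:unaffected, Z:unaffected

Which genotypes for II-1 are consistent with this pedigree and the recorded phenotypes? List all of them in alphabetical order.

II-1 ∈ {Aa ZZ, Aa Zz}

A/I-1 un ·: AA|Aa
A/I-2 aff ·: aa
A/II-1 un I-1×I-2: Aa
A/II-2 un ·: AA|Aa
A/III-1 un II-1×II-2: AA|Aa
⇒ A over [I-1,I-2,II-1,II-2,III-1]: 8 consistent
Z/I-1 un ·: ZZ|Zz
Z/I-2 un ·: ZZ|Zz
Z/II-1 un I-1×I-2: ZZ|Zz
Z/II-2 un ·: ZZ|Zz
Z/III-1 un II-1×II-2: ZZ|Zz
⇒ Z over [I-1,I-2,II-1,II-2,III-1]: 24 consistent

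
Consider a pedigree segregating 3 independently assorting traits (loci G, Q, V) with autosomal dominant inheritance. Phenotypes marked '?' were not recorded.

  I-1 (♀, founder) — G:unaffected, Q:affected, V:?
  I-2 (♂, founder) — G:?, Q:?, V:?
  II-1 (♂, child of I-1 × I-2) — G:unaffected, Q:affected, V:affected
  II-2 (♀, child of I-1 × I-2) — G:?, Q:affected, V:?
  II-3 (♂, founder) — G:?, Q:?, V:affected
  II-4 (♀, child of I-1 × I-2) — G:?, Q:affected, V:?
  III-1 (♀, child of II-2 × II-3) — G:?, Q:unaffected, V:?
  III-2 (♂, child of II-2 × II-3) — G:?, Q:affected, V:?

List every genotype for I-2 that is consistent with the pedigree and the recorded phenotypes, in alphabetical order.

G/I-1 un ·: gg
G/I-2 ? ·: gg|Gg
G/II-1 un I-1×I-2: gg
G/II-2 ? I-1×I-2: gg|Gg
G/II-3 ? ·: gg|Gg|GG
G/II-4 ? I-1×I-2: gg|Gg
G/III-1 ? II-2×II-3: gg|Gg|GG
G/III-2 ? II-2×II-3: gg|Gg|GG
⇒ G over [I-1,I-2,II-1,II-2,II-3,II-4,III-1,III-2]: 52 consistent
Q/I-1 aff ·: Qq|QQ
Q/I-2 ? ·: qq|Qq|QQ
Q/II-1 aff I-1×I-2: Qq|QQ
Q/II-2 aff I-1×I-2: Qq
Q/II-3 ? ·: qq|Qq
Q/II-4 aff I-1×I-2: Qq|QQ
Q/III-1 un II-2×II-3: qq
Q/III-2 aff II-2×II-3: Qq|QQ
⇒ Q over [I-1,I-2,II-1,II-2,II-3,II-4,III-1,III-2]: 42 consistent
V/I-1 ? ·: vv|Vv|VV
V/I-2 ? ·: vv|Vv|VV
V/II-1 aff I-1×I-2: Vv|VV
V/II-2 ? I-1×I-2: vv|Vv|VV
V/II-3 aff ·: Vv|VV
V/II-4 ? I-1×I-2: vv|Vv|VV
V/III-1 ? II-2×II-3: vv|Vv|VV
V/III-2 ? II-2×II-3: vv|Vv|VV
⇒ V over [I-1,I-2,II-1,II-2,II-3,II-4,III-1,III-2]: 385 consistent

I-2 ∈ {Gg QQ VV, Gg QQ Vv, Gg QQ vv, Gg Qq VV, Gg Qq Vv, Gg Qq vv, Gg qq VV, Gg qq Vv, Gg qq vv, gg QQ VV, gg QQ Vv, gg QQ vv, gg Qq VV, gg Qq Vv, gg Qq vv, gg qq VV, gg qq Vv, gg qq vv}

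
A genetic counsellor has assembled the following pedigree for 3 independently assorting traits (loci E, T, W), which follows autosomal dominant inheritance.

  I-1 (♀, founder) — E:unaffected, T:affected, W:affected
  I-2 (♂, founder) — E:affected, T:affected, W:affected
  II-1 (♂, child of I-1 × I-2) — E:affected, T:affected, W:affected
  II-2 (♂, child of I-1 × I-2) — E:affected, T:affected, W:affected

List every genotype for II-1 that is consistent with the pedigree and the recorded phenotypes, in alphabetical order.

E/I-1 un ·: ee
E/I-2 aff ·: Ee|EE
E/II-1 aff I-1×I-2: Ee
E/II-2 aff I-1×I-2: Ee
⇒ E over [I-1,I-2,II-1,II-2]: 2 consistent
T/I-1 aff ·: Tt|TT
T/I-2 aff ·: Tt|TT
T/II-1 aff I-1×I-2: Tt|TT
T/II-2 aff I-1×I-2: Tt|TT
⇒ T over [I-1,I-2,II-1,II-2]: 13 consistent
W/I-1 aff ·: Ww|WW
W/I-2 aff ·: Ww|WW
W/II-1 aff I-1×I-2: Ww|WW
W/II-2 aff I-1×I-2: Ww|WW
⇒ W over [I-1,I-2,II-1,II-2]: 13 consistent

II-1 ∈ {Ee TT WW, Ee TT Ww, Ee Tt WW, Ee Tt Ww}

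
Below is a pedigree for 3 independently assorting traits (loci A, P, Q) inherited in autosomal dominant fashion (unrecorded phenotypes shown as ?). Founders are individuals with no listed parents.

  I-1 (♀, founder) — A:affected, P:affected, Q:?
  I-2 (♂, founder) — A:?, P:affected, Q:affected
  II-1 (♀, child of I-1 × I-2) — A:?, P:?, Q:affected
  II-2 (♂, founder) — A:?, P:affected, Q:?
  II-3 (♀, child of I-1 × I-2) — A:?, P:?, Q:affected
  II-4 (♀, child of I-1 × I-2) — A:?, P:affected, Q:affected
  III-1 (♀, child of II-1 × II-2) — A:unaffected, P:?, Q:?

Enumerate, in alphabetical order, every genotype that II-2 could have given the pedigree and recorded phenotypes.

A/I-1 aff ·: Aa|AA
A/I-2 ? ·: aa|Aa|AA
A/II-1 ? I-1×I-2: aa|Aa
A/II-2 ? ·: aa|Aa
A/II-3 ? I-1×I-2: aa|Aa|AA
A/II-4 ? I-1×I-2: aa|Aa|AA
A/III-1 un II-1×II-2: aa
⇒ A over [I-1,I-2,II-1,II-2,II-3,II-4,III-1]: 70 consistent
P/I-1 aff ·: Pp|PP
P/I-2 aff ·: Pp|PP
P/II-1 ? I-1×I-2: pp|Pp|PP
P/II-2 aff ·: Pp|PP
P/II-3 ? I-1×I-2: pp|Pp|PP
P/II-4 aff I-1×I-2: Pp|PP
P/III-1 ? II-1×II-2: pp|Pp|PP
⇒ P over [I-1,I-2,II-1,II-2,II-3,II-4,III-1]: 133 consistent
Q/I-1 ? ·: qq|Qq|QQ
Q/I-2 aff ·: Qq|QQ
Q/II-1 aff I-1×I-2: Qq|QQ
Q/II-2 ? ·: qq|Qq|QQ
Q/II-3 aff I-1×I-2: Qq|QQ
Q/II-4 aff I-1×I-2: Qq|QQ
Q/III-1 ? II-1×II-2: qq|Qq|QQ
⇒ Q over [I-1,I-2,II-1,II-2,II-3,II-4,III-1]: 150 consistent

II-2 ∈ {Aa PP QQ, Aa PP Qq, Aa PP qq, Aa Pp QQ, Aa Pp Qq, Aa Pp qq, aa PP QQ, aa PP Qq, aa PP qq, aa Pp QQ, aa Pp Qq, aa Pp qq}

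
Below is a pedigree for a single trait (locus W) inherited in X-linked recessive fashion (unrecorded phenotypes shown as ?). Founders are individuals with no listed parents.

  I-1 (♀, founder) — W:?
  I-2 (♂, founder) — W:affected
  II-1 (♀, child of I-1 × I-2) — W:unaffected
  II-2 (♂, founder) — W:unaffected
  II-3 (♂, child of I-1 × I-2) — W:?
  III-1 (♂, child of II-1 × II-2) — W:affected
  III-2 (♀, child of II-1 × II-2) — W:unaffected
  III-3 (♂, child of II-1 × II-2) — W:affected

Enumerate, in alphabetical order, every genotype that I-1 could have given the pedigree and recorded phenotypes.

I-1 ∈ {X^WX^W, X^WX^w}

W/I-1 ? ·: X^WX^W|X^WX^w
W/I-2 aff ·: X^wY
W/II-1 un I-1×I-2: X^WX^w
W/II-2 un ·: X^WY
W/II-3 ? I-1×I-2: X^WY|X^wY
W/III-1 aff II-1×II-2: X^wY
W/III-2 un II-1×II-2: X^WX^W|X^WX^w
W/III-3 aff II-1×II-2: X^wY
⇒ W over [I-1,I-2,II-1,II-2,II-3,III-1,III-2,III-3]: 6 consistent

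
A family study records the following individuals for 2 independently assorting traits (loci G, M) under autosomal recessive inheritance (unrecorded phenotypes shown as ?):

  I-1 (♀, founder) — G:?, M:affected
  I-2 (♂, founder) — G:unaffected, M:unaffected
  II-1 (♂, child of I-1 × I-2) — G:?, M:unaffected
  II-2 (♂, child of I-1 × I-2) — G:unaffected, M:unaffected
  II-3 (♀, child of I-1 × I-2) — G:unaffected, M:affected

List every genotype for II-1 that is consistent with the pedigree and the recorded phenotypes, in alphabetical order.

G/I-1 ? ·: GG|Gg|gg
G/I-2 un ·: GG|Gg
G/II-1 ? I-1×I-2: GG|Gg|gg
G/II-2 un I-1×I-2: GG|Gg
G/II-3 un I-1×I-2: GG|Gg
⇒ G over [I-1,I-2,II-1,II-2,II-3]: 32 consistent
M/I-1 aff ·: mm
M/I-2 un ·: Mm
M/II-1 un I-1×I-2: Mm
M/II-2 un I-1×I-2: Mm
M/II-3 aff I-1×I-2: mm
⇒ M over [I-1,I-2,II-1,II-2,II-3]: 1 consistent

II-1 ∈ {GG Mm, Gg Mm, gg Mm}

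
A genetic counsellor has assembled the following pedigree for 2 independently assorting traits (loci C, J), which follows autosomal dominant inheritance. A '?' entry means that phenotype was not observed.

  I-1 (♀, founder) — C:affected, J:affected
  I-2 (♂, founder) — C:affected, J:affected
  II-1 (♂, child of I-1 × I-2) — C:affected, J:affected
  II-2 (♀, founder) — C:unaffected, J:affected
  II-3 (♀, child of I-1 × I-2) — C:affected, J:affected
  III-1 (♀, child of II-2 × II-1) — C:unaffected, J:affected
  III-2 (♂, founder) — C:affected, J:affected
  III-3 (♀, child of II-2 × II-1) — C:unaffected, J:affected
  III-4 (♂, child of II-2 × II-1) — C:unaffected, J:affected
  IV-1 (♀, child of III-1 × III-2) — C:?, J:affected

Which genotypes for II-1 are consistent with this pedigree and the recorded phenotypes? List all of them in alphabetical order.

C/I-1 aff ·: Cc|CC
C/I-2 aff ·: Cc|CC
C/II-1 aff I-1×I-2: Cc
C/II-2 un ·: cc
C/II-3 aff I-1×I-2: Cc|CC
C/III-1 un II-2×II-1: cc
C/III-2 aff ·: Cc|CC
C/III-3 un II-2×II-1: cc
C/III-4 un II-2×II-1: cc
C/IV-1 ? III-1×III-2: cc|Cc
⇒ C over [I-1,I-2,II-1,II-2,II-3,III-1,III-2,III-3,III-4,IV-1]: 18 consistent
J/I-1 aff ·: Jj|JJ
J/I-2 aff ·: Jj|JJ
J/II-1 aff I-1×I-2: Jj|JJ
J/II-2 aff ·: Jj|JJ
J/II-3 aff I-1×I-2: Jj|JJ
J/III-1 aff II-2×II-1: Jj|JJ
J/III-2 aff ·: Jj|JJ
J/III-3 aff II-2×II-1: Jj|JJ
J/III-4 aff II-2×II-1: Jj|JJ
J/IV-1 aff III-1×III-2: Jj|JJ
⇒ J over [I-1,I-2,II-1,II-2,II-3,III-1,III-2,III-3,III-4,IV-1]: 553 consistent

II-1 ∈ {Cc JJ, Cc Jj}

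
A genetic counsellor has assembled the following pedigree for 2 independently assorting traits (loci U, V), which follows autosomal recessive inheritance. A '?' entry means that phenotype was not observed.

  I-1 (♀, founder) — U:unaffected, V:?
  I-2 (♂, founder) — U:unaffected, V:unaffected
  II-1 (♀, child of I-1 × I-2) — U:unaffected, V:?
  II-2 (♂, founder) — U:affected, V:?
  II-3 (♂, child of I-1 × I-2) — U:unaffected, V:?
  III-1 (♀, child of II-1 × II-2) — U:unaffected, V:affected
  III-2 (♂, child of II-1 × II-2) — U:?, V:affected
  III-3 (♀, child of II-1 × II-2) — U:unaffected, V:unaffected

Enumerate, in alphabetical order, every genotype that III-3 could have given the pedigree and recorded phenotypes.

U/I-1 un ·: UU|Uu
U/I-2 un ·: UU|Uu
U/II-1 un I-1×I-2: UU|Uu
U/II-2 aff ·: uu
U/II-3 un I-1×I-2: UU|Uu
U/III-1 un II-1×II-2: Uu
U/III-2 ? II-1×II-2: Uu|uu
U/III-3 un II-1×II-2: Uu
⇒ U over [I-1,I-2,II-1,II-2,II-3,III-1,III-2,III-3]: 19 consistent
V/I-1 ? ·: VV|Vv|vv
V/I-2 un ·: VV|Vv
V/II-1 ? I-1×I-2: Vv|vv
V/II-2 ? ·: Vv|vv
V/II-3 ? I-1×I-2: VV|Vv|vv
V/III-1 aff II-1×II-2: vv
V/III-2 aff II-1×II-2: vv
V/III-3 un II-1×II-2: VV|Vv
⇒ V over [I-1,I-2,II-1,II-2,II-3,III-1,III-2,III-3]: 35 consistent

III-3 ∈ {Uu VV, Uu Vv}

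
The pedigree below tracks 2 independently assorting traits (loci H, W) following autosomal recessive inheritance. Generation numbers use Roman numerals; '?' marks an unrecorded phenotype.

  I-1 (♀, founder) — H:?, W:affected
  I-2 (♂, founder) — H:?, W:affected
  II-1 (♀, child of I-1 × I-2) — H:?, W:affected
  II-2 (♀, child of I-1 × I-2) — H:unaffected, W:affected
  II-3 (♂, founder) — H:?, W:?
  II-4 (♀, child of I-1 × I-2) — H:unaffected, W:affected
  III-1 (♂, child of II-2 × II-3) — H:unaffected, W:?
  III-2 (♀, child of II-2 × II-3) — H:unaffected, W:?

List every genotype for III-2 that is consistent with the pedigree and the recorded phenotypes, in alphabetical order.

H/I-1 ? ·: HH|Hh|hh
H/I-2 ? ·: HH|Hh|hh
H/II-1 ? I-1×I-2: HH|Hh|hh
H/II-2 un I-1×I-2: HH|Hh
H/II-3 ? ·: HH|Hh|hh
H/II-4 un I-1×I-2: HH|Hh
H/III-1 un II-2×II-3: HH|Hh
H/III-2 un II-2×II-3: HH|Hh
⇒ H over [I-1,I-2,II-1,II-2,II-3,II-4,III-1,III-2]: 270 consistent
W/I-1 aff ·: ww
W/I-2 aff ·: ww
W/II-1 aff I-1×I-2: ww
W/II-2 aff I-1×I-2: ww
W/II-3 ? ·: WW|Ww|ww
W/II-4 aff I-1×I-2: ww
W/III-1 ? II-2×II-3: Ww|ww
W/III-2 ? II-2×II-3: Ww|ww
⇒ W over [I-1,I-2,II-1,II-2,II-3,II-4,III-1,III-2]: 6 consistent

III-2 ∈ {HH Ww, HH ww, Hh Ww, Hh ww}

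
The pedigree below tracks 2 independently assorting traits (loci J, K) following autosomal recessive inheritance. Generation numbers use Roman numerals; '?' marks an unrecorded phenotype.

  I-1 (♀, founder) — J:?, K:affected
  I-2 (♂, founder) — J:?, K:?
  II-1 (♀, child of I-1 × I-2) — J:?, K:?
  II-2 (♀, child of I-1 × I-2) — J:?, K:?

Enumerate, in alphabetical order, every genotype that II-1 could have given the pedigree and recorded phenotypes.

II-1 ∈ {JJ Kk, JJ kk, Jj Kk, Jj kk, jj Kk, jj kk}

J/I-1 ? ·: JJ|Jj|jj
J/I-2 ? ·: JJ|Jj|jj
J/II-1 ? I-1×I-2: JJ|Jj|jj
J/II-2 ? I-1×I-2: JJ|Jj|jj
⇒ J over [I-1,I-2,II-1,II-2]: 29 consistent
K/I-1 aff ·: kk
K/I-2 ? ·: KK|Kk|kk
K/II-1 ? I-1×I-2: Kk|kk
K/II-2 ? I-1×I-2: Kk|kk
⇒ K over [I-1,I-2,II-1,II-2]: 6 consistent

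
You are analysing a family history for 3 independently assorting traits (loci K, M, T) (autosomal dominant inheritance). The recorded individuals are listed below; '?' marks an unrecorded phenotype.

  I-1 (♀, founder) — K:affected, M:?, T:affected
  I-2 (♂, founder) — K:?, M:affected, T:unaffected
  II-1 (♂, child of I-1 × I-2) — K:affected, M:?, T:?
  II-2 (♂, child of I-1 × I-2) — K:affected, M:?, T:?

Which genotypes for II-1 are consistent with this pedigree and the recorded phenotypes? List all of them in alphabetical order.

II-1 ∈ {KK MM Tt, KK MM tt, KK Mm Tt, KK Mm tt, KK mm Tt, KK mm tt, Kk MM Tt, Kk MM tt, Kk Mm Tt, Kk Mm tt, Kk mm Tt, Kk mm tt}

K/I-1 aff ·: Kk|KK
K/I-2 ? ·: kk|Kk|KK
K/II-1 aff I-1×I-2: Kk|KK
K/II-2 aff I-1×I-2: Kk|KK
⇒ K over [I-1,I-2,II-1,II-2]: 15 consistent
M/I-1 ? ·: mm|Mm|MM
M/I-2 aff ·: Mm|MM
M/II-1 ? I-1×I-2: mm|Mm|MM
M/II-2 ? I-1×I-2: mm|Mm|MM
⇒ M over [I-1,I-2,II-1,II-2]: 23 consistent
T/I-1 aff ·: Tt|TT
T/I-2 un ·: tt
T/II-1 ? I-1×I-2: tt|Tt
T/II-2 ? I-1×I-2: tt|Tt
⇒ T over [I-1,I-2,II-1,II-2]: 5 consistent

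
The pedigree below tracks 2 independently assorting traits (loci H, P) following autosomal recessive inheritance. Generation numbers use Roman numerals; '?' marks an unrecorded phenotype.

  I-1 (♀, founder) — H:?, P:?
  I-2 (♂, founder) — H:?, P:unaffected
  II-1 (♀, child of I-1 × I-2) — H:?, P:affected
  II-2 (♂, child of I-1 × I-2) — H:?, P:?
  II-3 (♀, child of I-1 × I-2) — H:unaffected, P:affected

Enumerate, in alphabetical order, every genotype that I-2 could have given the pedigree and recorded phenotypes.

I-2 ∈ {HH Pp, Hh Pp, hh Pp}

H/I-1 ? ·: HH|Hh|hh
H/I-2 ? ·: HH|Hh|hh
H/II-1 ? I-1×I-2: HH|Hh|hh
H/II-2 ? I-1×I-2: HH|Hh|hh
H/II-3 un I-1×I-2: HH|Hh
⇒ H over [I-1,I-2,II-1,II-2,II-3]: 45 consistent
P/I-1 ? ·: Pp|pp
P/I-2 un ·: Pp
P/II-1 aff I-1×I-2: pp
P/II-2 ? I-1×I-2: PP|Pp|pp
P/II-3 aff I-1×I-2: pp
⇒ P over [I-1,I-2,II-1,II-2,II-3]: 5 consistent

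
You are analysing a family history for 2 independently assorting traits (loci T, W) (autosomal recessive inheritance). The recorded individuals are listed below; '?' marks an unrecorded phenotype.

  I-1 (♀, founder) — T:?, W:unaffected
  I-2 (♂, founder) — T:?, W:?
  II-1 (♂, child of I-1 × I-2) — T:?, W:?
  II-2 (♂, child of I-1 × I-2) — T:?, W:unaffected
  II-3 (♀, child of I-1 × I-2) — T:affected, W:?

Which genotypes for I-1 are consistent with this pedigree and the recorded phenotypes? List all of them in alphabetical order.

T/I-1 ? ·: Tt|tt
T/I-2 ? ·: Tt|tt
T/II-1 ? I-1×I-2: TT|Tt|tt
T/II-2 ? I-1×I-2: TT|Tt|tt
T/II-3 aff I-1×I-2: tt
⇒ T over [I-1,I-2,II-1,II-2,II-3]: 18 consistent
W/I-1 un ·: WW|Ww
W/I-2 ? ·: WW|Ww|ww
W/II-1 ? I-1×I-2: WW|Ww|ww
W/II-2 un I-1×I-2: WW|Ww
W/II-3 ? I-1×I-2: WW|Ww|ww
⇒ W over [I-1,I-2,II-1,II-2,II-3]: 40 consistent

I-1 ∈ {Tt WW, Tt Ww, tt WW, tt Ww}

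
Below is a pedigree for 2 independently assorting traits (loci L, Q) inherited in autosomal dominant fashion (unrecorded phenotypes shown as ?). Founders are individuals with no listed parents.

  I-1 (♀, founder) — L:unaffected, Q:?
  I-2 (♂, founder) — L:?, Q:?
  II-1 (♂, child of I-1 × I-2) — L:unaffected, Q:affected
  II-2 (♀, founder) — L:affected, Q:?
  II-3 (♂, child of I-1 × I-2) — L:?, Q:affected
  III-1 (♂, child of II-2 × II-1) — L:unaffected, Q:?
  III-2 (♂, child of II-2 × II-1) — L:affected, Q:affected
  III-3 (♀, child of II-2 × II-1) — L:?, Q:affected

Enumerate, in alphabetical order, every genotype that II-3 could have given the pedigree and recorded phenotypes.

L/I-1 un ·: ll
L/I-2 ? ·: ll|Ll
L/II-1 un I-1×I-2: ll
L/II-2 aff ·: Ll
L/II-3 ? I-1×I-2: ll|Ll
L/III-1 un II-2×II-1: ll
L/III-2 aff II-2×II-1: Ll
L/III-3 ? II-2×II-1: ll|Ll
⇒ L over [I-1,I-2,II-1,II-2,II-3,III-1,III-2,III-3]: 6 consistent
Q/I-1 ? ·: qq|Qq|QQ
Q/I-2 ? ·: qq|Qq|QQ
Q/II-1 aff I-1×I-2: Qq|QQ
Q/II-2 ? ·: qq|Qq|QQ
Q/II-3 aff I-1×I-2: Qq|QQ
Q/III-1 ? II-2×II-1: qq|Qq|QQ
Q/III-2 aff II-2×II-1: Qq|QQ
Q/III-3 aff II-2×II-1: Qq|QQ
⇒ Q over [I-1,I-2,II-1,II-2,II-3,III-1,III-2,III-3]: 290 consistent

II-3 ∈ {Ll QQ, Ll Qq, ll QQ, ll Qq}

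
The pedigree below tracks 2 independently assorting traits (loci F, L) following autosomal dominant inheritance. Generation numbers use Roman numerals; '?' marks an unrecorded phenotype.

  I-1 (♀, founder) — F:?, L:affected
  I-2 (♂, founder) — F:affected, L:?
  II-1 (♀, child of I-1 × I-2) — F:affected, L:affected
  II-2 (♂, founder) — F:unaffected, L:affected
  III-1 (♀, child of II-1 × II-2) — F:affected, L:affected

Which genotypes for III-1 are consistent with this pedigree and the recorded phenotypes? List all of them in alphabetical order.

III-1 ∈ {Ff LL, Ff Ll}

F/I-1 ? ·: ff|Ff|FF
F/I-2 aff ·: Ff|FF
F/II-1 aff I-1×I-2: Ff|FF
F/II-2 un ·: ff
F/III-1 aff II-1×II-2: Ff
⇒ F over [I-1,I-2,II-1,II-2,III-1]: 9 consistent
L/I-1 aff ·: Ll|LL
L/I-2 ? ·: ll|Ll|LL
L/II-1 aff I-1×I-2: Ll|LL
L/II-2 aff ·: Ll|LL
L/III-1 aff II-1×II-2: Ll|LL
⇒ L over [I-1,I-2,II-1,II-2,III-1]: 32 consistent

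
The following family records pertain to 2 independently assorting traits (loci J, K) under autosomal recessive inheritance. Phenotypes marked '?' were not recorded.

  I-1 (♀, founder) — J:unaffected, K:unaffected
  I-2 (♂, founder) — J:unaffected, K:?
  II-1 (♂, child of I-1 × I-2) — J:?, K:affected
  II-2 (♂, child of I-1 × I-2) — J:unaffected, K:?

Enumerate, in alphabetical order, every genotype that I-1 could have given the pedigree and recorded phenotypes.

I-1 ∈ {JJ Kk, Jj Kk}

J/I-1 un ·: JJ|Jj
J/I-2 un ·: JJ|Jj
J/II-1 ? I-1×I-2: JJ|Jj|jj
J/II-2 un I-1×I-2: JJ|Jj
⇒ J over [I-1,I-2,II-1,II-2]: 15 consistent
K/I-1 un ·: Kk
K/I-2 ? ·: Kk|kk
K/II-1 aff I-1×I-2: kk
K/II-2 ? I-1×I-2: KK|Kk|kk
⇒ K over [I-1,I-2,II-1,II-2]: 5 consistent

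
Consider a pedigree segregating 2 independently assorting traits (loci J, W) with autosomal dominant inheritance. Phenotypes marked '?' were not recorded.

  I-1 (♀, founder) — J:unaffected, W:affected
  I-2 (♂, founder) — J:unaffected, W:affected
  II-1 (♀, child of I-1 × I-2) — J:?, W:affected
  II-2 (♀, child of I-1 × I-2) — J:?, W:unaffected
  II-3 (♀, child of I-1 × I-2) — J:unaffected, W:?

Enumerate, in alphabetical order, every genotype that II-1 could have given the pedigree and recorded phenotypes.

J/I-1 un ·: jj
J/I-2 un ·: jj
J/II-1 ? I-1×I-2: jj
J/II-2 ? I-1×I-2: jj
J/II-3 un I-1×I-2: jj
⇒ J over [I-1,I-2,II-1,II-2,II-3]: 1 consistent
W/I-1 aff ·: Ww
W/I-2 aff ·: Ww
W/II-1 aff I-1×I-2: Ww|WW
W/II-2 un I-1×I-2: ww
W/II-3 ? I-1×I-2: ww|Ww|WW
⇒ W over [I-1,I-2,II-1,II-2,II-3]: 6 consistent

II-1 ∈ {jj WW, jj Ww}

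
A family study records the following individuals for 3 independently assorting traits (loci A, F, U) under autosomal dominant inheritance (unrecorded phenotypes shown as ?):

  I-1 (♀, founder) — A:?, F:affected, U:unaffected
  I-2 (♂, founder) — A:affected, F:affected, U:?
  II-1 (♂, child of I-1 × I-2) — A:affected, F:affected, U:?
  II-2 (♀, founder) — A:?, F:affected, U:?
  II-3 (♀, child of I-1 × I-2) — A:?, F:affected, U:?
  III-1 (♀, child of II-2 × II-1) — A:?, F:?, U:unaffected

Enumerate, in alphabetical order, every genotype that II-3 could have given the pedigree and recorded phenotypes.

A/I-1 ? ·: aa|Aa|AA
A/I-2 aff ·: Aa|AA
A/II-1 aff I-1×I-2: Aa|AA
A/II-2 ? ·: aa|Aa|AA
A/II-3 ? I-1×I-2: aa|Aa|AA
A/III-1 ? II-2×II-1: aa|Aa|AA
⇒ A over [I-1,I-2,II-1,II-2,II-3,III-1]: 102 consistent
F/I-1 aff ·: Ff|FF
F/I-2 aff ·: Ff|FF
F/II-1 aff I-1×I-2: Ff|FF
F/II-2 aff ·: Ff|FF
F/II-3 aff I-1×I-2: Ff|FF
F/III-1 ? II-2×II-1: ff|Ff|FF
⇒ F over [I-1,I-2,II-1,II-2,II-3,III-1]: 51 consistent
U/I-1 un ·: uu
U/I-2 ? ·: uu|Uu|UU
U/II-1 ? I-1×I-2: uu|Uu
U/II-2 ? ·: uu|Uu
U/II-3 ? I-1×I-2: uu|Uu
U/III-1 un II-2×II-1: uu
⇒ U over [I-1,I-2,II-1,II-2,II-3,III-1]: 12 consistent

II-3 ∈ {AA FF Uu, AA FF uu, AA Ff Uu, AA Ff uu, Aa FF Uu, Aa FF uu, Aa Ff Uu, Aa Ff uu, aa FF Uu, aa FF uu, aa Ff Uu, aa Ff uu}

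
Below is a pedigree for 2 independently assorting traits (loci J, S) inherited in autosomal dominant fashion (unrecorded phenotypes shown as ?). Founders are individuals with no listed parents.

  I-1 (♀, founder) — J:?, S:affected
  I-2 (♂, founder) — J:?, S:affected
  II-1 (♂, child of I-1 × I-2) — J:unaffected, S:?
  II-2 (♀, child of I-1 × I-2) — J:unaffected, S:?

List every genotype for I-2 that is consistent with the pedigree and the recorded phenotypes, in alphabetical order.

J/I-1 ? ·: jj|Jj
J/I-2 ? ·: jj|Jj
J/II-1 un I-1×I-2: jj
J/II-2 un I-1×I-2: jj
⇒ J over [I-1,I-2,II-1,II-2]: 4 consistent
S/I-1 aff ·: Ss|SS
S/I-2 aff ·: Ss|SS
S/II-1 ? I-1×I-2: ss|Ss|SS
S/II-2 ? I-1×I-2: ss|Ss|SS
⇒ S over [I-1,I-2,II-1,II-2]: 18 consistent

I-2 ∈ {Jj SS, Jj Ss, jj SS, jj Ss}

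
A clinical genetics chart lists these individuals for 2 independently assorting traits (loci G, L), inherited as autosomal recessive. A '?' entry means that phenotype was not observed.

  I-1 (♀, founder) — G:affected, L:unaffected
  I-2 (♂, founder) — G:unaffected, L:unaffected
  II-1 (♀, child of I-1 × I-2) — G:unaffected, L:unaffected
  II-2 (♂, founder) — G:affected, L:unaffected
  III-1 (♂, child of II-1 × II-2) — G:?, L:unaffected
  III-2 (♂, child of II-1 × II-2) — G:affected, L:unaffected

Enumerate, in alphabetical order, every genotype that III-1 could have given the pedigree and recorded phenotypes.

III-1 ∈ {Gg LL, Gg Ll, gg LL, gg Ll}

G/I-1 aff ·: gg
G/I-2 un ·: GG|Gg
G/II-1 un I-1×I-2: Gg
G/II-2 aff ·: gg
G/III-1 ? II-1×II-2: Gg|gg
G/III-2 aff II-1×II-2: gg
⇒ G over [I-1,I-2,II-1,II-2,III-1,III-2]: 4 consistent
L/I-1 un ·: LL|Ll
L/I-2 un ·: LL|Ll
L/II-1 un I-1×I-2: LL|Ll
L/II-2 un ·: LL|Ll
L/III-1 un II-1×II-2: LL|Ll
L/III-2 un II-1×II-2: LL|Ll
⇒ L over [I-1,I-2,II-1,II-2,III-1,III-2]: 44 consistent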